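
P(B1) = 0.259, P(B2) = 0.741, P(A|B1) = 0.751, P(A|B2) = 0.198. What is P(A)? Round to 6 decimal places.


P(A) = P(A|B1)*P(B1) + P(A|B2)*P(B2)
P(A|B1)*P(B1) = 0.751 * 0.259 = 0.194509
P(A|B2)*P(B2) = 0.198 * 0.741 = 0.146718
P(A) = 0.194509 + 0.146718 = 0.341227

0.341227


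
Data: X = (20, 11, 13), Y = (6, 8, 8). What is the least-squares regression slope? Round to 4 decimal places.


b = sum((xi-xbar)(yi-ybar)) / sum((xi-xbar)^2)
n = 3, xbar = 44/3 ≈ 14.666667, ybar = 22/3 ≈ 7.333333
Sxy = sum((xi-xbar)(yi-ybar)) = -32/3 ≈ -10.666667
Sxx = sum((xi-xbar)^2) = 134/3 ≈ 44.666667
b = Sxy / Sxx = -16/67 ≈ -0.238806

-0.2388


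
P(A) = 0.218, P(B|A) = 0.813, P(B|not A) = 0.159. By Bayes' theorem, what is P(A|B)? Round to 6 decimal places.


P(A|B) = P(B|A)*P(A) / P(B), P(B) = P(B|A)*P(A) + P(B|not A)*P(not A)
P(B|A)*P(A) = 0.813 * 0.218 = 0.177234
P(B|not A)*P(not A) = 0.159 * 0.782 = 0.124338
P(B) = 0.177234 + 0.124338 = 0.301572
P(A|B) = 0.177234 / 0.301572 ≈ 0.58770045

0.587700


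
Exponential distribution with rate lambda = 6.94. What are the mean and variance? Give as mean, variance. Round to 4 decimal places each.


mean = 1/lam, var = 1/lam^2
mean = 1 / 6.94 = 50/347 ≈ 0.144092
lam^2 = 6.94^2 = 48.1636
var = 1 / 48.1636 ≈ 0.020763

0.1441, 0.0208


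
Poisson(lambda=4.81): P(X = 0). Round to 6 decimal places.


P = e^(-lam) * lam^k / k!
e^(-4.81) ≈ 0.008147860
lam^k = 4.81^0 = 1
k! = 0! = 1
P = 0.008147860 * 1 / 1 ≈ 0.008148

0.008148


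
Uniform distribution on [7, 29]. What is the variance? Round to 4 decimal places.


Var = (b-a)^2 / 12
(b-a)^2 = (29 - 7)^2 = 484
Var = 484/12 ≈ 40.333333

40.3333


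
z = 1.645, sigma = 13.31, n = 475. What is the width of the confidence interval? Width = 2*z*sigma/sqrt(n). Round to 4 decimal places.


width = 2*z*sigma/sqrt(n)
2*z*sigma = 2 * 1.645 * 13.31 = 43.7899
sqrt(475) ≈ 21.794495
width = 43.7899 / 21.794495 ≈ 2.009218

2.0092


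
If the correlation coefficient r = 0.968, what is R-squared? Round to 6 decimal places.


R^2 = r^2 = (0.968)^2 = 0.937024

0.937024


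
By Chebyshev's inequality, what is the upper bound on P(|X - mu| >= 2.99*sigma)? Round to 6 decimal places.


P <= 1/k^2
k^2 = 2.99^2 = 8.9401
1/k^2 = 1 / 8.9401 ≈ 0.11185557

0.111856


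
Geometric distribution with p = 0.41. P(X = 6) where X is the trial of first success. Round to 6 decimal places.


P = (1-p)^(k-1) * p
(1-p)^(k-1) = 0.59^5 ≈ 0.07149243
P = 0.07149243 * 0.41 ≈ 0.02931190

0.029312


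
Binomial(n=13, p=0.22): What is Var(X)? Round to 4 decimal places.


Var = n*p*(1-p) = 13 * 0.22 * 0.78 = 2.2308

2.2308


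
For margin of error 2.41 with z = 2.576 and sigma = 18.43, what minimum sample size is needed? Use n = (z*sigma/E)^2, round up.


z*sigma/E = 2.576 * 18.43 / 2.41 ≈ 19.699452
(z*sigma/E)^2 ≈ 388.068420
round up: n = 389

389


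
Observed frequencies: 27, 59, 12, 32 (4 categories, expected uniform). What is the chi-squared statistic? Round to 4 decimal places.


chi2 = sum((O-E)^2/E), E = total/4
total = 130, E = 130/4 = 32.5
(27 - 32.5)^2 / 32.5 = 30.25 / 32.5 = 121/130 ≈ 0.930769
(59 - 32.5)^2 / 32.5 = 702.25 / 32.5 = 2809/130 ≈ 21.607692
(12 - 32.5)^2 / 32.5 = 420.25 / 32.5 = 1681/130 ≈ 12.930769
(32 - 32.5)^2 / 32.5 = 0.25 / 32.5 = 1/130 ≈ 0.007692
chi2 = 2306/65 ≈ 35.476923

35.4769


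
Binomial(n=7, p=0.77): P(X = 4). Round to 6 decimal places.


P = C(n,k) * p^k * (1-p)^(n-k)
C(7,4) = 35
p^k = 0.77^4 ≈ 0.3515304
(1-p)^(n-k) = 0.23^3 = 0.012167
P = 35 * 0.3515304 * 0.012167 ≈ 0.149697

0.149697


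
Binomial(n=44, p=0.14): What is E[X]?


E[X] = n*p = 44 * 0.14 = 6.16

6.16


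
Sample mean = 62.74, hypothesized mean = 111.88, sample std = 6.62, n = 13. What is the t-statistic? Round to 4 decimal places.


t = (xbar - mu0) / (s/sqrt(n))
xbar - mu0 = 62.74 - 111.88 = -49.14
sqrt(13) ≈ 3.60555128
s/sqrt(n) = 6.62 / 3.60555128 ≈ 1.83605765
t = -49.14 / 1.83605765 ≈ -26.763866

-26.7639


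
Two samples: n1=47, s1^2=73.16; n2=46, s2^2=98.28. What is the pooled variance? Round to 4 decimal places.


sp^2 = ((n1-1)*s1^2 + (n2-1)*s2^2)/(n1+n2-2)
(n1-1)*s1^2 = 46 * 73.16 = 3365.36
(n2-1)*s2^2 = 45 * 98.28 = 4422.6
numerator = 3365.36 + 4422.6 = 7787.96
n1+n2-2 = 91
sp^2 = 7787.96 / 91 = 194699/2275 ≈ 85.581978

85.5820


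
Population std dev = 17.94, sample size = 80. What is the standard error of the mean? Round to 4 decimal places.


SE = sigma / sqrt(n)
sqrt(80) ≈ 8.944272
SE = 17.94 / 8.944272 ≈ 2.005753

2.0058


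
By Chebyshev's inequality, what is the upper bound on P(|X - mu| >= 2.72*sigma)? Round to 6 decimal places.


P <= 1/k^2
k^2 = 2.72^2 = 7.3984
1/k^2 = 1 / 7.3984 = 625/4624 ≈ 0.13516436

0.135164


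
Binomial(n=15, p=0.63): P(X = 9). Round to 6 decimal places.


P = C(n,k) * p^k * (1-p)^(n-k)
C(15,9) = 5005
p^k = 0.63^9 ≈ 0.01563381
(1-p)^(n-k) = 0.37^6 ≈ 0.002565726
P = 5005 * 0.01563381 * 0.002565726 ≈ 0.200761

0.200761


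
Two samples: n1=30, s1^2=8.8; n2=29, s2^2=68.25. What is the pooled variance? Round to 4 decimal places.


sp^2 = ((n1-1)*s1^2 + (n2-1)*s2^2)/(n1+n2-2)
(n1-1)*s1^2 = 29 * 8.8 = 255.2
(n2-1)*s2^2 = 28 * 68.25 = 1911
numerator = 255.2 + 1911 = 2166.2
n1+n2-2 = 57
sp^2 = 2166.2 / 57 = 10831/285 ≈ 38.003509

38.0035


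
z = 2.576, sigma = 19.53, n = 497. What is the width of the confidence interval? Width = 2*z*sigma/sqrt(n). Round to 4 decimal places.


width = 2*z*sigma/sqrt(n)
2*z*sigma = 2 * 2.576 * 19.53 = 100.61856
sqrt(497) ≈ 22.293497
width = 100.61856 / 22.293497 ≈ 4.513359

4.5134


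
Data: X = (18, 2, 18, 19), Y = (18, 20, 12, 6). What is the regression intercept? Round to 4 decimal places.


a = ybar - b*xbar, where b = sum((xi-xbar)(yi-ybar)) / sum((xi-xbar)^2)
n = 4, xbar = 57/4 = 14.25, ybar = 56/4 = 14
Sxy = sum((xi-xbar)(yi-ybar)) = -104
Sxx = sum((xi-xbar)^2) = 200.75
b = Sxy / Sxx = -416/803 ≈ -0.518057
a = 14 - (-0.518057) * 14.25 = 17170/803 ≈ 21.382316

21.3823


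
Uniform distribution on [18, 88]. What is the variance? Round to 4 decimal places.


Var = (b-a)^2 / 12
(b-a)^2 = (88 - 18)^2 = 4900
Var = 4900/12 ≈ 408.333333

408.3333


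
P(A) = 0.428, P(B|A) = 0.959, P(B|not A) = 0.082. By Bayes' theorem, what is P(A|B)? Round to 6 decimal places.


P(A|B) = P(B|A)*P(A) / P(B), P(B) = P(B|A)*P(A) + P(B|not A)*P(not A)
P(B|A)*P(A) = 0.959 * 0.428 = 0.410452
P(B|not A)*P(not A) = 0.082 * 0.572 = 0.046904
P(B) = 0.410452 + 0.046904 = 0.457356
P(A|B) = 0.410452 / 0.457356 ≈ 0.89744532

0.897445


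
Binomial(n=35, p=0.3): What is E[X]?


E[X] = n*p = 35 * 0.3 = 10.5

10.5


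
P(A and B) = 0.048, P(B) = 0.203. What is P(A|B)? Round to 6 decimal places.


P(A|B) = P(A and B) / P(B) = 0.048 / 0.203 = 48/203 ≈ 0.23645320

0.236453


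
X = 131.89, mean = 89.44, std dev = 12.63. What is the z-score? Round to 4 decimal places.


z = (X - mu) / sigma
X - mu = 131.89 - 89.44 = 42.45
z = 42.45 / 12.63 = 1415/421 ≈ 3.361045

3.3610


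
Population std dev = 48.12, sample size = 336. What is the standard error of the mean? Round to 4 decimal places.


SE = sigma / sqrt(n)
sqrt(336) ≈ 18.330303
SE = 48.12 / 18.330303 ≈ 2.625161

2.6252


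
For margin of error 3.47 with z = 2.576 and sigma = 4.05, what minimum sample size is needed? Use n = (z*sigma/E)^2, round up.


z*sigma/E = 2.576 * 4.05 / 3.47 = 26082/8675 ≈ 3.006571
(z*sigma/E)^2 ≈ 9.039467
round up: n = 10

10


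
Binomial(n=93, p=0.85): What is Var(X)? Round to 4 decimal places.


Var = n*p*(1-p) = 93 * 0.85 * 0.15 = 11.8575

11.8575


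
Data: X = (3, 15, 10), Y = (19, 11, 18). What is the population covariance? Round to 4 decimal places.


Cov = (1/n)*sum((xi-xbar)(yi-ybar))
n = 3, xbar = 28/3 ≈ 9.333333, ybar = 48/3 = 16
sum((xi-xbar)(yi-ybar)) = -46
Cov = -46 / 3 = -46/3 ≈ -15.333333

-15.3333


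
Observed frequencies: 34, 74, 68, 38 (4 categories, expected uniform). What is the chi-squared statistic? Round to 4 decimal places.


chi2 = sum((O-E)^2/E), E = total/4
total = 214, E = 214/4 = 53.5
(34 - 53.5)^2 / 53.5 = 380.25 / 53.5 = 1521/214 ≈ 7.107477
(74 - 53.5)^2 / 53.5 = 420.25 / 53.5 = 1681/214 ≈ 7.855140
(68 - 53.5)^2 / 53.5 = 210.25 / 53.5 = 841/214 ≈ 3.929907
(38 - 53.5)^2 / 53.5 = 240.25 / 53.5 = 961/214 ≈ 4.490654
chi2 = 2502/107 ≈ 23.383178

23.3832


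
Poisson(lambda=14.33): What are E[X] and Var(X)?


E[X] = Var(X) = lambda = 14.33

14.33, 14.33


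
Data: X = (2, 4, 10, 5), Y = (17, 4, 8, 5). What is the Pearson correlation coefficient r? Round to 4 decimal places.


r = sum((xi-xbar)(yi-ybar)) / sqrt(sum((xi-xbar)^2) * sum((yi-ybar)^2))
n = 4, xbar = 21/4 = 5.25, ybar = 34/4 = 8.5
Sxy = sum((xi-xbar)(yi-ybar)) = -23.5
Sxx = sum((xi-xbar)^2) = 34.75
Syy = sum((yi-ybar)^2) = 105
sqrt(Sxx*Syy) ≈ 60.404884
r = Sxy / sqrt(Sxx*Syy) = -23.5 / 60.404884 ≈ -0.389041

-0.3890


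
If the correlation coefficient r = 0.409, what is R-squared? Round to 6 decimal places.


R^2 = r^2 = (0.409)^2 = 0.167281

0.167281


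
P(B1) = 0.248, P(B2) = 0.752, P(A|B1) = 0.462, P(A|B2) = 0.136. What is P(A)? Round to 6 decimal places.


P(A) = P(A|B1)*P(B1) + P(A|B2)*P(B2)
P(A|B1)*P(B1) = 0.462 * 0.248 = 0.114576
P(A|B2)*P(B2) = 0.136 * 0.752 = 0.102272
P(A) = 0.114576 + 0.102272 = 0.216848

0.216848


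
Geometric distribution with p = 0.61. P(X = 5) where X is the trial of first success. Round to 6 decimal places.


P = (1-p)^(k-1) * p
(1-p)^(k-1) = 0.39^4 = 0.02313441
P = 0.02313441 * 0.61 ≈ 0.01411199

0.014112


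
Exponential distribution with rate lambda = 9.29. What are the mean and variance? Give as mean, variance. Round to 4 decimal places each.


mean = 1/lam, var = 1/lam^2
mean = 1 / 9.29 = 100/929 ≈ 0.107643
lam^2 = 9.29^2 = 86.3041
var = 1 / 86.3041 ≈ 0.011587

0.1076, 0.0116


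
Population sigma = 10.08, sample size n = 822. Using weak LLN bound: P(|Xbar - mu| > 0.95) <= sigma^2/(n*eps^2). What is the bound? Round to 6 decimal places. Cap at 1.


bound = min(1, sigma^2/(n*eps^2))
sigma^2 = 10.08^2 = 101.6064
n*eps^2 = 822 * 0.95^2 = 822 * 0.9025 = 741.855
sigma^2/(n*eps^2) = 101.6064 / 741.855 ≈ 0.13696261

0.136963


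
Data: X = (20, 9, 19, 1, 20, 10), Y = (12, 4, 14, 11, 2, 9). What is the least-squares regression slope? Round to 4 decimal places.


b = sum((xi-xbar)(yi-ybar)) / sum((xi-xbar)^2)
n = 6, xbar = 79/6 ≈ 13.166667, ybar = 52/6 = 26/3 ≈ 8.666667
Sxy = sum((xi-xbar)(yi-ybar)) = -5/3 ≈ -1.666667
Sxx = sum((xi-xbar)^2) = 1817/6 ≈ 302.833333
b = Sxy / Sxx = -10/1817 ≈ -0.005504

-0.0055


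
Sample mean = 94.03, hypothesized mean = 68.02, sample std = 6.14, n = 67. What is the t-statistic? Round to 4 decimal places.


t = (xbar - mu0) / (s/sqrt(n))
xbar - mu0 = 94.03 - 68.02 = 26.01
sqrt(67) ≈ 8.18535277
s/sqrt(n) = 6.14 / 8.18535277 ≈ 0.75012039
t = 26.01 / 0.75012039 ≈ 34.674434

34.6744


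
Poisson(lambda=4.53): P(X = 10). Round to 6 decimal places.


P = e^(-lam) * lam^k / k!
e^(-4.53) ≈ 0.01078068
lam^k = 4.53^10 ≈ 3638999.702894
k! = 10! = 3628800
P = 0.01078068 * 3638999.702894 / 3628800 ≈ 0.010811

0.010811


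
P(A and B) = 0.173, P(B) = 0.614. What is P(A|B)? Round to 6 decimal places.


P(A|B) = P(A and B) / P(B) = 0.173 / 0.614 = 173/614 ≈ 0.28175896

0.281759


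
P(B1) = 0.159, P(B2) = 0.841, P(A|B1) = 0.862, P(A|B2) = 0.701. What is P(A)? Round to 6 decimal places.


P(A) = P(A|B1)*P(B1) + P(A|B2)*P(B2)
P(A|B1)*P(B1) = 0.862 * 0.159 = 0.137058
P(A|B2)*P(B2) = 0.701 * 0.841 = 0.589541
P(A) = 0.137058 + 0.589541 = 0.726599

0.726599


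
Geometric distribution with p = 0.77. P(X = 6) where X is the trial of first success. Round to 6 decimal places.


P = (1-p)^(k-1) * p
(1-p)^(k-1) = 0.23^5 = 0.0006436343
P = 0.0006436343 * 0.77 ≈ 0.0004955984

0.000496


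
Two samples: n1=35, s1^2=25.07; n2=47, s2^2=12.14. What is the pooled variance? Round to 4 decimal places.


sp^2 = ((n1-1)*s1^2 + (n2-1)*s2^2)/(n1+n2-2)
(n1-1)*s1^2 = 34 * 25.07 = 852.38
(n2-1)*s2^2 = 46 * 12.14 = 558.44
numerator = 852.38 + 558.44 = 1410.82
n1+n2-2 = 80
sp^2 = 1410.82 / 80 = 17.63525

17.6353


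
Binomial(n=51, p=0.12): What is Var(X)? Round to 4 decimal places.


Var = n*p*(1-p) = 51 * 0.12 * 0.88 = 5.3856

5.3856


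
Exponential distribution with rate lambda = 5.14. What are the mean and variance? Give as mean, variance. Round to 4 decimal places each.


mean = 1/lam, var = 1/lam^2
mean = 1 / 5.14 = 50/257 ≈ 0.194553
lam^2 = 5.14^2 = 26.4196
var = 1 / 26.4196 ≈ 0.037851

0.1946, 0.0379


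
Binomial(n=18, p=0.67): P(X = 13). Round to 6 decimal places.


P = C(n,k) * p^k * (1-p)^(n-k)
C(18,13) = 8568
p^k = 0.67^13 ≈ 0.005482422
(1-p)^(n-k) = 0.33^5 ≈ 0.003913539
P = 8568 * 0.005482422 * 0.003913539 ≈ 0.183832

0.183832


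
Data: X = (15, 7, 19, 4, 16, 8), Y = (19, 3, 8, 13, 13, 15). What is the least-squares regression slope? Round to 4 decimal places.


b = sum((xi-xbar)(yi-ybar)) / sum((xi-xbar)^2)
n = 6, xbar = 69/6 = 11.5, ybar = 71/6 ≈ 11.833333
Sxy = sum((xi-xbar)(yi-ybar)) = 21.5
Sxx = sum((xi-xbar)^2) = 177.5
b = Sxy / Sxx = 43/355 ≈ 0.121127

0.1211


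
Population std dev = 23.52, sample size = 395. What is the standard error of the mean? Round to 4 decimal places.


SE = sigma / sqrt(n)
sqrt(395) ≈ 19.874607
SE = 23.52 / 19.874607 ≈ 1.183420

1.1834


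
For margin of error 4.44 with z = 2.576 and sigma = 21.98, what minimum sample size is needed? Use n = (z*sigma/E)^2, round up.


z*sigma/E = 2.576 * 21.98 / 4.44 ≈ 12.752360
(z*sigma/E)^2 ≈ 162.622695
round up: n = 163

163


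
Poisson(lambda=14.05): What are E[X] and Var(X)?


E[X] = Var(X) = lambda = 14.05

14.05, 14.05


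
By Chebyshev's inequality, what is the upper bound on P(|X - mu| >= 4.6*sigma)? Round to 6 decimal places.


P <= 1/k^2
k^2 = 4.6^2 = 21.16
1/k^2 = 1 / 21.16 = 25/529 ≈ 0.04725898

0.047259


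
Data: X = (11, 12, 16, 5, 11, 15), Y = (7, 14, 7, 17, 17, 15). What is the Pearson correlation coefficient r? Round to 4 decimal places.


r = sum((xi-xbar)(yi-ybar)) / sqrt(sum((xi-xbar)^2) * sum((yi-ybar)^2))
n = 6, xbar = 70/6 = 35/3 ≈ 11.666667, ybar = 77/6 ≈ 12.833333
Sxy = sum((xi-xbar)(yi-ybar)) = -133/3 ≈ -44.333333
Sxx = sum((xi-xbar)^2) = 226/3 ≈ 75.333333
Syy = sum((yi-ybar)^2) = 653/6 ≈ 108.833333
sqrt(Sxx*Syy) ≈ 90.547103
r = Sxy / sqrt(Sxx*Syy) = -44.333333 / 90.547103 ≈ -0.489616

-0.4896


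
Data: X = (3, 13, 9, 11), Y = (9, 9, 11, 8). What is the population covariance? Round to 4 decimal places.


Cov = (1/n)*sum((xi-xbar)(yi-ybar))
n = 4, xbar = 36/4 = 9, ybar = 37/4 = 9.25
sum((xi-xbar)(yi-ybar)) = -2
Cov = -2 / 4 = -0.5

-0.5000


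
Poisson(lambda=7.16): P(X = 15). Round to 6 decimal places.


P = e^(-lam) * lam^k / k!
e^(-7.16) ≈ 0.0007770546
lam^k = 7.16^15 ≈ 6663391563228.821182
k! = 15! = 1307674368000
P = 0.0007770546 * 6663391563228.821182 / 1307674368000 ≈ 0.003960

0.003960


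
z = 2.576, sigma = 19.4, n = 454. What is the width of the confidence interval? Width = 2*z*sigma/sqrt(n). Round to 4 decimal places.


width = 2*z*sigma/sqrt(n)
2*z*sigma = 2 * 2.576 * 19.4 = 99.9488
sqrt(454) ≈ 21.307276
width = 99.9488 / 21.307276 ≈ 4.690830

4.6908


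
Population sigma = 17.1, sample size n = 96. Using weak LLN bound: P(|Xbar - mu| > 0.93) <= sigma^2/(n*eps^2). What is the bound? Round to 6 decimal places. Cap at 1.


bound = min(1, sigma^2/(n*eps^2))
sigma^2 = 17.1^2 = 292.41
n*eps^2 = 96 * 0.93^2 = 96 * 0.8649 = 83.0304
sigma^2/(n*eps^2) = 292.41 / 83.0304 = 27075/7688 ≈ 3.52172216
this exceeds 1, so the bound is capped at 1

1.000000


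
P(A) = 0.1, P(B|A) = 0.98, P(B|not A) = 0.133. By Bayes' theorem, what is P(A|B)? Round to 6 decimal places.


P(A|B) = P(B|A)*P(A) / P(B), P(B) = P(B|A)*P(A) + P(B|not A)*P(not A)
P(B|A)*P(A) = 0.98 * 0.1 = 0.098
P(B|not A)*P(not A) = 0.133 * 0.9 = 0.1197
P(B) = 0.098 + 0.1197 = 0.2177
P(A|B) = 0.098 / 0.2177 = 140/311 ≈ 0.45016077

0.450161


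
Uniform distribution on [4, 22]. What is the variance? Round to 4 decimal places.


Var = (b-a)^2 / 12
(b-a)^2 = (22 - 4)^2 = 324
Var = 324/12 = 27

27.0000


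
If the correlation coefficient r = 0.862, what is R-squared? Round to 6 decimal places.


R^2 = r^2 = (0.862)^2 = 0.743044

0.743044


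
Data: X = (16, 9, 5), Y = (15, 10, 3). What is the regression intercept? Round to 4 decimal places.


a = ybar - b*xbar, where b = sum((xi-xbar)(yi-ybar)) / sum((xi-xbar)^2)
n = 3, xbar = 30/3 = 10, ybar = 28/3 ≈ 9.333333
Sxy = sum((xi-xbar)(yi-ybar)) = 65
Sxx = sum((xi-xbar)^2) = 62
b = Sxy / Sxx = 65/62 ≈ 1.048387
a = 9.333333 - 1.048387 * 10 = -107/93 ≈ -1.150538

-1.1505


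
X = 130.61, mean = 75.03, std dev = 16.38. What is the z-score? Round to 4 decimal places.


z = (X - mu) / sigma
X - mu = 130.61 - 75.03 = 55.58
z = 55.58 / 16.38 = 397/117 ≈ 3.393162

3.3932


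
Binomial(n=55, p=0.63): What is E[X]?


E[X] = n*p = 55 * 0.63 = 34.65

34.65


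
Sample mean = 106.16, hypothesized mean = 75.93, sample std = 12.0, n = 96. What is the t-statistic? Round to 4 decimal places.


t = (xbar - mu0) / (s/sqrt(n))
xbar - mu0 = 106.16 - 75.93 = 30.23
sqrt(96) ≈ 9.79795897
s/sqrt(n) = 12.0 / 9.79795897 ≈ 1.22474487
t = 30.23 / 1.22474487 ≈ 24.682692

24.6827


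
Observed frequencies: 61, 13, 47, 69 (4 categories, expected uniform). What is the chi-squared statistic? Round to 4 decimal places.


chi2 = sum((O-E)^2/E), E = total/4
total = 190, E = 190/4 = 47.5
(61 - 47.5)^2 / 47.5 = 182.25 / 47.5 = 729/190 ≈ 3.836842
(13 - 47.5)^2 / 47.5 = 1190.25 / 47.5 = 4761/190 ≈ 25.057895
(47 - 47.5)^2 / 47.5 = 0.25 / 47.5 = 1/190 ≈ 0.005263
(69 - 47.5)^2 / 47.5 = 462.25 / 47.5 = 1849/190 ≈ 9.731579
chi2 = 734/19 ≈ 38.631579

38.6316


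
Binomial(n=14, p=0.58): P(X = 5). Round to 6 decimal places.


P = C(n,k) * p^k * (1-p)^(n-k)
C(14,5) = 2002
p^k = 0.58^5 ≈ 0.06563568
(1-p)^(n-k) = 0.42^9 ≈ 0.0004066714
P = 2002 * 0.06563568 * 0.0004066714 ≈ 0.053438

0.053438


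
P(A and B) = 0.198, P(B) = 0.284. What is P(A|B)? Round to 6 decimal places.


P(A|B) = P(A and B) / P(B) = 0.198 / 0.284 = 99/142 ≈ 0.69718310

0.697183


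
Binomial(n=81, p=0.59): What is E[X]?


E[X] = n*p = 81 * 0.59 = 47.79

47.79


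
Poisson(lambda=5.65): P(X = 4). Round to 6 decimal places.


P = e^(-lam) * lam^k / k!
e^(-5.65) ≈ 0.003517517
lam^k = 5.65^4 ≈ 1019.046006
k! = 4! = 24
P = 0.003517517 * 1019.046006 / 24 ≈ 0.149355

0.149355


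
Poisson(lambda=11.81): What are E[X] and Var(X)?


E[X] = Var(X) = lambda = 11.81

11.81, 11.81


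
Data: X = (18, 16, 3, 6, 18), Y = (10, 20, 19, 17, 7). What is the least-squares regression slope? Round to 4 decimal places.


b = sum((xi-xbar)(yi-ybar)) / sum((xi-xbar)^2)
n = 5, xbar = 61/5 = 12.2, ybar = 73/5 = 14.6
Sxy = sum((xi-xbar)(yi-ybar)) = -105.6
Sxx = sum((xi-xbar)^2) = 204.8
b = Sxy / Sxx = -0.515625

-0.5156


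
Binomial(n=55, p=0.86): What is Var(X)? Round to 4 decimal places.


Var = n*p*(1-p) = 55 * 0.86 * 0.14 = 6.622

6.6220


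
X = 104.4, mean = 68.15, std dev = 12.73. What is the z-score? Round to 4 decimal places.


z = (X - mu) / sigma
X - mu = 104.4 - 68.15 = 36.25
z = 36.25 / 12.73 = 3625/1273 ≈ 2.847604

2.8476


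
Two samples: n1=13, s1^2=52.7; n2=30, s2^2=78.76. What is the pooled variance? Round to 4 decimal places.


sp^2 = ((n1-1)*s1^2 + (n2-1)*s2^2)/(n1+n2-2)
(n1-1)*s1^2 = 12 * 52.7 = 632.4
(n2-1)*s2^2 = 29 * 78.76 = 2284.04
numerator = 632.4 + 2284.04 = 2916.44
n1+n2-2 = 41
sp^2 = 2916.44 / 41 = 72911/1025 ≈ 71.132683

71.1327


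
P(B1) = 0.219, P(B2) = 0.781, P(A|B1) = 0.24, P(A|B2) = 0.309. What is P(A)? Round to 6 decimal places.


P(A) = P(A|B1)*P(B1) + P(A|B2)*P(B2)
P(A|B1)*P(B1) = 0.24 * 0.219 = 0.05256
P(A|B2)*P(B2) = 0.309 * 0.781 = 0.241329
P(A) = 0.05256 + 0.241329 = 0.293889

0.293889


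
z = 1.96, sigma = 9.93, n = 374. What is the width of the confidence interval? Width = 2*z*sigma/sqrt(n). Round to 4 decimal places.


width = 2*z*sigma/sqrt(n)
2*z*sigma = 2 * 1.96 * 9.93 = 38.9256
sqrt(374) ≈ 19.339080
width = 38.9256 / 19.339080 ≈ 2.012795

2.0128


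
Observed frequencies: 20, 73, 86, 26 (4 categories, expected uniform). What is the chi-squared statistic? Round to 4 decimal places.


chi2 = sum((O-E)^2/E), E = total/4
total = 205, E = 205/4 = 51.25
(20 - 51.25)^2 / 51.25 = 976.5625 / 51.25 = 3125/164 ≈ 19.054878
(73 - 51.25)^2 / 51.25 = 473.0625 / 51.25 = 7569/820 ≈ 9.230488
(86 - 51.25)^2 / 51.25 = 1207.5625 / 51.25 = 19321/820 ≈ 23.562195
(26 - 51.25)^2 / 51.25 = 637.5625 / 51.25 = 10201/820 ≈ 12.440244
chi2 = 13179/205 ≈ 64.287805

64.2878


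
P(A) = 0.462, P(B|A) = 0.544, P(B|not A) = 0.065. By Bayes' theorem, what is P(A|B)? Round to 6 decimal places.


P(A|B) = P(B|A)*P(A) / P(B), P(B) = P(B|A)*P(A) + P(B|not A)*P(not A)
P(B|A)*P(A) = 0.544 * 0.462 = 0.251328
P(B|not A)*P(not A) = 0.065 * 0.538 = 0.03497
P(B) = 0.251328 + 0.03497 = 0.286298
P(A|B) = 0.251328 / 0.286298 ≈ 0.87785454

0.877855


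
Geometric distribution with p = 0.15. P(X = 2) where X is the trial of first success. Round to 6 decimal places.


P = (1-p)^(k-1) * p
(1-p)^(k-1) = 0.85^1 = 0.85
P = 0.85 * 0.15 = 0.1275

0.127500


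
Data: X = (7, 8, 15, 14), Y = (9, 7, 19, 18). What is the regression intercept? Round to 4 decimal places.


a = ybar - b*xbar, where b = sum((xi-xbar)(yi-ybar)) / sum((xi-xbar)^2)
n = 4, xbar = 44/4 = 11, ybar = 53/4 = 13.25
Sxy = sum((xi-xbar)(yi-ybar)) = 73
Sxx = sum((xi-xbar)^2) = 50
b = Sxy / Sxx = 1.46
a = 13.25 - 1.46 * 11 = -2.81

-2.8100


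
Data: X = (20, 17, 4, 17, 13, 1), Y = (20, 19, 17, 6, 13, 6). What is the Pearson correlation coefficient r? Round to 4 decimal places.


r = sum((xi-xbar)(yi-ybar)) / sqrt(sum((xi-xbar)^2) * sum((yi-ybar)^2))
n = 6, xbar = 72/6 = 12, ybar = 81/6 = 13.5
Sxy = sum((xi-xbar)(yi-ybar)) = 96
Sxx = sum((xi-xbar)^2) = 300
Syy = sum((yi-ybar)^2) = 197.5
sqrt(Sxx*Syy) ≈ 243.413229
r = Sxy / sqrt(Sxx*Syy) = 96 / 243.413229 ≈ 0.394391

0.3944


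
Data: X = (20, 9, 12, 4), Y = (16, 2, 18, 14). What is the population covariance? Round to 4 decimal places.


Cov = (1/n)*sum((xi-xbar)(yi-ybar))
n = 4, xbar = 45/4 = 11.25, ybar = 50/4 = 12.5
sum((xi-xbar)(yi-ybar)) = 47.5
Cov = 47.5 / 4 = 11.875

11.8750


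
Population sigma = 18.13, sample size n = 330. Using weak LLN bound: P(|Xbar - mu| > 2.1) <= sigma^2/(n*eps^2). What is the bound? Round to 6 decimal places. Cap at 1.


bound = min(1, sigma^2/(n*eps^2))
sigma^2 = 18.13^2 = 328.6969
n*eps^2 = 330 * 2.1^2 = 330 * 4.41 = 1455.3
sigma^2/(n*eps^2) = 328.6969 / 1455.3 ≈ 0.22586195

0.225862


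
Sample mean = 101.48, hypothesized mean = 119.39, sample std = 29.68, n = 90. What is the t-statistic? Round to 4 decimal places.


t = (xbar - mu0) / (s/sqrt(n))
xbar - mu0 = 101.48 - 119.39 = -17.91
sqrt(90) ≈ 9.48683298
s/sqrt(n) = 29.68 / 9.48683298 ≈ 3.12854670
t = -17.91 / 3.12854670 ≈ -5.724703

-5.7247


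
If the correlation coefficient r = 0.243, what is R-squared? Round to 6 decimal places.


R^2 = r^2 = (0.243)^2 = 0.059049

0.059049


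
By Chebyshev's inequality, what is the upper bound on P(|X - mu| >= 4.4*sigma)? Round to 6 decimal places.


P <= 1/k^2
k^2 = 4.4^2 = 19.36
1/k^2 = 1 / 19.36 = 25/484 ≈ 0.05165289

0.051653


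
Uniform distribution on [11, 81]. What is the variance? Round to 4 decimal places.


Var = (b-a)^2 / 12
(b-a)^2 = (81 - 11)^2 = 4900
Var = 4900/12 ≈ 408.333333

408.3333


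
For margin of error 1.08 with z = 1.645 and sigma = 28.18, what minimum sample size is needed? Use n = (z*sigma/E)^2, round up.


z*sigma/E = 1.645 * 28.18 / 1.08 ≈ 42.922315
(z*sigma/E)^2 ≈ 1842.325109
round up: n = 1843

1843


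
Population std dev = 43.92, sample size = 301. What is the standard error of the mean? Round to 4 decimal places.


SE = sigma / sqrt(n)
sqrt(301) ≈ 17.349352
SE = 43.92 / 17.349352 ≈ 2.531507

2.5315


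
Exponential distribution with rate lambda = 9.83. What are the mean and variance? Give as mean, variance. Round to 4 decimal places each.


mean = 1/lam, var = 1/lam^2
mean = 1 / 9.83 = 100/983 ≈ 0.101729
lam^2 = 9.83^2 = 96.6289
var = 1 / 96.6289 ≈ 0.010349

0.1017, 0.0103


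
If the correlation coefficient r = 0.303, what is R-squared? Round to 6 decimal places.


R^2 = r^2 = (0.303)^2 = 0.091809

0.091809


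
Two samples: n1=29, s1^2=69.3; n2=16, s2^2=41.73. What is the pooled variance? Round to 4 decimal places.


sp^2 = ((n1-1)*s1^2 + (n2-1)*s2^2)/(n1+n2-2)
(n1-1)*s1^2 = 28 * 69.3 = 1940.4
(n2-1)*s2^2 = 15 * 41.73 = 625.95
numerator = 1940.4 + 625.95 = 2566.35
n1+n2-2 = 43
sp^2 = 2566.35 / 43 = 51327/860 ≈ 59.682558

59.6826


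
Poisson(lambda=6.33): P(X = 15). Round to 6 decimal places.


P = e^(-lam) * lam^k / k!
e^(-6.33) ≈ 0.001782034
lam^k = 6.33^15 ≈ 1049676925069.183576
k! = 15! = 1307674368000
P = 0.001782034 * 1049676925069.183576 / 1307674368000 ≈ 0.001430

0.001430


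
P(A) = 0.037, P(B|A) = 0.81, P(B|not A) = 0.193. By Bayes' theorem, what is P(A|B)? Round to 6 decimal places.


P(A|B) = P(B|A)*P(A) / P(B), P(B) = P(B|A)*P(A) + P(B|not A)*P(not A)
P(B|A)*P(A) = 0.81 * 0.037 = 0.02997
P(B|not A)*P(not A) = 0.193 * 0.963 = 0.185859
P(B) = 0.02997 + 0.185859 = 0.215829
P(A|B) = 0.02997 / 0.215829 ≈ 0.13885993

0.138860


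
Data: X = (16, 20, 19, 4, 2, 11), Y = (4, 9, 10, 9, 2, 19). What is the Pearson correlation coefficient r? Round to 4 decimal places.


r = sum((xi-xbar)(yi-ybar)) / sqrt(sum((xi-xbar)^2) * sum((yi-ybar)^2))
n = 6, xbar = 72/6 = 12, ybar = 53/6 ≈ 8.833333
Sxy = sum((xi-xbar)(yi-ybar)) = 47
Sxx = sum((xi-xbar)^2) = 294
Syy = sum((yi-ybar)^2) = 1049/6 ≈ 174.833333
sqrt(Sxx*Syy) ≈ 226.717886
r = Sxy / sqrt(Sxx*Syy) = 47 / 226.717886 ≈ 0.207306

0.2073


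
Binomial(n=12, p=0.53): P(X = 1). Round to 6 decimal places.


P = C(n,k) * p^k * (1-p)^(n-k)
C(12,1) = 12
p^k = 0.53^1 = 0.53
(1-p)^(n-k) = 0.47^11 ≈ 0.0002472159
P = 12 * 0.53 * 0.0002472159 ≈ 0.001572

0.001572


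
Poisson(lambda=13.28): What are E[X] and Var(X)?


E[X] = Var(X) = lambda = 13.28

13.28, 13.28


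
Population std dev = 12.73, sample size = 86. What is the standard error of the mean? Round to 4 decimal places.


SE = sigma / sqrt(n)
sqrt(86) ≈ 9.273618
SE = 12.73 / 9.273618 ≈ 1.372711

1.3727


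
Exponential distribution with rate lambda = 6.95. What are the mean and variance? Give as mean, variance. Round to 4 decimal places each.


mean = 1/lam, var = 1/lam^2
mean = 1 / 6.95 = 20/139 ≈ 0.143885
lam^2 = 6.95^2 = 48.3025
var = 1 / 48.3025 ≈ 0.020703

0.1439, 0.0207


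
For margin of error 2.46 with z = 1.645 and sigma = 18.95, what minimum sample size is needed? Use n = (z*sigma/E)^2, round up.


z*sigma/E = 1.645 * 18.95 / 2.46 = 124691/9840 ≈ 12.671850
(z*sigma/E)^2 ≈ 160.575772
round up: n = 161

161


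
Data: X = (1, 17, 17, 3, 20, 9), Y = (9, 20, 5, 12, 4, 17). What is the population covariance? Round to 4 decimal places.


Cov = (1/n)*sum((xi-xbar)(yi-ybar))
n = 6, xbar = 67/6 ≈ 11.166667, ybar = 67/6 ≈ 11.166667
sum((xi-xbar)(yi-ybar)) = -271/6 ≈ -45.166667
Cov = -45.166667 / 6 = -271/36 ≈ -7.527778

-7.5278


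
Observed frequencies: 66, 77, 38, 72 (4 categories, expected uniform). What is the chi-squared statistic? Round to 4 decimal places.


chi2 = sum((O-E)^2/E), E = total/4
total = 253, E = 253/4 = 63.25
(66 - 63.25)^2 / 63.25 = 7.5625 / 63.25 = 11/92 ≈ 0.119565
(77 - 63.25)^2 / 63.25 = 189.0625 / 63.25 = 275/92 ≈ 2.989130
(38 - 63.25)^2 / 63.25 = 637.5625 / 63.25 = 10201/1012 ≈ 10.080040
(72 - 63.25)^2 / 63.25 = 76.5625 / 63.25 = 1225/1012 ≈ 1.210474
chi2 = 3643/253 ≈ 14.399209

14.3992


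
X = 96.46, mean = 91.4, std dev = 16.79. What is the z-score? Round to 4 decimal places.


z = (X - mu) / sigma
X - mu = 96.46 - 91.4 = 5.06
z = 5.06 / 16.79 = 22/73 ≈ 0.301370

0.3014


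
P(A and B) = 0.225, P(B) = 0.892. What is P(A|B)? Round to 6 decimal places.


P(A|B) = P(A and B) / P(B) = 0.225 / 0.892 = 225/892 ≈ 0.25224215

0.252242


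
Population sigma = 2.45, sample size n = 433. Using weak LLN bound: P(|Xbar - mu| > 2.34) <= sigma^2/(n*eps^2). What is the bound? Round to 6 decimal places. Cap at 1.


bound = min(1, sigma^2/(n*eps^2))
sigma^2 = 2.45^2 = 6.0025
n*eps^2 = 433 * 2.34^2 = 433 * 5.4756 = 2370.9348
sigma^2/(n*eps^2) = 6.0025 / 2370.9348 ≈ 0.00253170

0.002532


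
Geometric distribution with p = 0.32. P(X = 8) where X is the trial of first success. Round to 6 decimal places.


P = (1-p)^(k-1) * p
(1-p)^(k-1) = 0.68^7 ≈ 0.06722989
P = 0.06722989 * 0.32 ≈ 0.02151356

0.021514


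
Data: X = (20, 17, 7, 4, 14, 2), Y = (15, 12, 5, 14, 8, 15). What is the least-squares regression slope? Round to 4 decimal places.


b = sum((xi-xbar)(yi-ybar)) / sum((xi-xbar)^2)
n = 6, xbar = 64/6 = 32/3 ≈ 10.666667, ybar = 69/6 = 11.5
Sxy = sum((xi-xbar)(yi-ybar)) = 1
Sxx = sum((xi-xbar)^2) = 814/3 ≈ 271.333333
b = Sxy / Sxx = 3/814 ≈ 0.003686

0.0037


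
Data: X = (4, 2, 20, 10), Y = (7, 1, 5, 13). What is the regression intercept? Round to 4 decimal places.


a = ybar - b*xbar, where b = sum((xi-xbar)(yi-ybar)) / sum((xi-xbar)^2)
n = 4, xbar = 36/4 = 9, ybar = 26/4 = 6.5
Sxy = sum((xi-xbar)(yi-ybar)) = 26
Sxx = sum((xi-xbar)^2) = 196
b = Sxy / Sxx = 13/98 ≈ 0.132653
a = 6.5 - 0.132653 * 9 = 260/49 ≈ 5.306122

5.3061


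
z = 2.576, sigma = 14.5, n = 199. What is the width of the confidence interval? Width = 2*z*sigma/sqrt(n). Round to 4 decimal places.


width = 2*z*sigma/sqrt(n)
2*z*sigma = 2 * 2.576 * 14.5 = 74.704
sqrt(199) ≈ 14.106736
width = 74.704 / 14.106736 ≈ 5.295626

5.2956


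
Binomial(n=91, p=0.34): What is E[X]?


E[X] = n*p = 91 * 0.34 = 30.94

30.94


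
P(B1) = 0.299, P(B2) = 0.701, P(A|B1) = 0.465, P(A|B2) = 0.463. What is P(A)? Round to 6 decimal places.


P(A) = P(A|B1)*P(B1) + P(A|B2)*P(B2)
P(A|B1)*P(B1) = 0.465 * 0.299 = 0.139035
P(A|B2)*P(B2) = 0.463 * 0.701 = 0.324563
P(A) = 0.139035 + 0.324563 = 0.463598

0.463598


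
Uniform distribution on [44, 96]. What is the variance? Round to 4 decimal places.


Var = (b-a)^2 / 12
(b-a)^2 = (96 - 44)^2 = 2704
Var = 2704/12 ≈ 225.333333

225.3333


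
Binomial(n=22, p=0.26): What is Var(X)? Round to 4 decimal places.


Var = n*p*(1-p) = 22 * 0.26 * 0.74 = 4.2328

4.2328


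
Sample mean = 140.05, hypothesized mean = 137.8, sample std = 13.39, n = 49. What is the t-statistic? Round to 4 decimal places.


t = (xbar - mu0) / (s/sqrt(n))
xbar - mu0 = 140.05 - 137.8 = 2.25
sqrt(49) = 7
s/sqrt(n) = 13.39 / 7 = 1339/700 ≈ 1.91285714
t = 2.25 / 1.91285714 = 1575/1339 ≈ 1.176251

1.1763


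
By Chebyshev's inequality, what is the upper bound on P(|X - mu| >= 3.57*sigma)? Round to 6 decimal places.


P <= 1/k^2
k^2 = 3.57^2 = 12.7449
1/k^2 = 1 / 12.7449 ≈ 0.07846276

0.078463


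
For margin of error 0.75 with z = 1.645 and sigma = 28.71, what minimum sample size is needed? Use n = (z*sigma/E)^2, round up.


z*sigma/E = 1.645 * 28.71 / 0.75 = 62.9706
(z*sigma/E)^2 ≈ 3965.296464
round up: n = 3966

3966


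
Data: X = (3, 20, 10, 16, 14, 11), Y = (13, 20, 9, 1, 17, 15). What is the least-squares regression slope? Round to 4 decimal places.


b = sum((xi-xbar)(yi-ybar)) / sum((xi-xbar)^2)
n = 6, xbar = 74/6 = 37/3 ≈ 12.333333, ybar = 75/6 = 12.5
Sxy = sum((xi-xbar)(yi-ybar)) = 23
Sxx = sum((xi-xbar)^2) = 508/3 ≈ 169.333333
b = Sxy / Sxx = 69/508 ≈ 0.135827

0.1358


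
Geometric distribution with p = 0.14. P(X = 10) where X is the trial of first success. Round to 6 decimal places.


P = (1-p)^(k-1) * p
(1-p)^(k-1) = 0.86^9 ≈ 0.2573274
P = 0.2573274 * 0.14 ≈ 0.03602584

0.036026


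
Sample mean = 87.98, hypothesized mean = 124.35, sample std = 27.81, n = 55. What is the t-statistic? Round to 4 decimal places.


t = (xbar - mu0) / (s/sqrt(n))
xbar - mu0 = 87.98 - 124.35 = -36.37
sqrt(55) ≈ 7.41619849
s/sqrt(n) = 27.81 / 7.41619849 ≈ 3.74989964
t = -36.37 / 3.74989964 ≈ -9.698926

-9.6989


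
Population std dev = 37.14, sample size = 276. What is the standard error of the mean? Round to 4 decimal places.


SE = sigma / sqrt(n)
sqrt(276) ≈ 16.613248
SE = 37.14 / 16.613248 ≈ 2.235565

2.2356


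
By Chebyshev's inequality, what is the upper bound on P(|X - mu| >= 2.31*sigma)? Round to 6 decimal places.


P <= 1/k^2
k^2 = 2.31^2 = 5.3361
1/k^2 = 1 / 5.3361 ≈ 0.18740278

0.187403


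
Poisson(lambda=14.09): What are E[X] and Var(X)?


E[X] = Var(X) = lambda = 14.09

14.09, 14.09


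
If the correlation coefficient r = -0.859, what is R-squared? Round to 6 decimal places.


R^2 = r^2 = (-0.859)^2 = 0.737881

0.737881


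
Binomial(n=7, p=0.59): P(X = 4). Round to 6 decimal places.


P = C(n,k) * p^k * (1-p)^(n-k)
C(7,4) = 35
p^k = 0.59^4 ≈ 0.1211736
(1-p)^(n-k) = 0.41^3 = 0.068921
P = 35 * 0.1211736 * 0.068921 ≈ 0.292299

0.292299


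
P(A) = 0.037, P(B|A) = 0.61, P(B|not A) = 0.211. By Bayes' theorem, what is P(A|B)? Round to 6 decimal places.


P(A|B) = P(B|A)*P(A) / P(B), P(B) = P(B|A)*P(A) + P(B|not A)*P(not A)
P(B|A)*P(A) = 0.61 * 0.037 = 0.02257
P(B|not A)*P(not A) = 0.211 * 0.963 = 0.203193
P(B) = 0.02257 + 0.203193 = 0.225763
P(A|B) = 0.02257 / 0.225763 ≈ 0.09997209

0.099972


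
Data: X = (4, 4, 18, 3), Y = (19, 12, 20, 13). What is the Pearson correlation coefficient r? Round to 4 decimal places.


r = sum((xi-xbar)(yi-ybar)) / sqrt(sum((xi-xbar)^2) * sum((yi-ybar)^2))
n = 4, xbar = 29/4 = 7.25, ybar = 64/4 = 16
Sxy = sum((xi-xbar)(yi-ybar)) = 59
Sxx = sum((xi-xbar)^2) = 154.75
Syy = sum((yi-ybar)^2) = 50
sqrt(Sxx*Syy) ≈ 87.963060
r = Sxy / sqrt(Sxx*Syy) = 59 / 87.963060 ≈ 0.670736

0.6707


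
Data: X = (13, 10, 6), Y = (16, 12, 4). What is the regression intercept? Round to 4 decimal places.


a = ybar - b*xbar, where b = sum((xi-xbar)(yi-ybar)) / sum((xi-xbar)^2)
n = 3, xbar = 29/3 ≈ 9.666667, ybar = 32/3 ≈ 10.666667
Sxy = sum((xi-xbar)(yi-ybar)) = 128/3 ≈ 42.666667
Sxx = sum((xi-xbar)^2) = 74/3 ≈ 24.666667
b = Sxy / Sxx = 64/37 ≈ 1.729730
a = 10.666667 - 1.729730 * 9.666667 = -224/37 ≈ -6.054054

-6.0541


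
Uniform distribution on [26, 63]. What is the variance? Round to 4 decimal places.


Var = (b-a)^2 / 12
(b-a)^2 = (63 - 26)^2 = 1369
Var = 1369/12 ≈ 114.083333

114.0833


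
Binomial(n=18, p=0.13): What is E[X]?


E[X] = n*p = 18 * 0.13 = 2.34

2.34


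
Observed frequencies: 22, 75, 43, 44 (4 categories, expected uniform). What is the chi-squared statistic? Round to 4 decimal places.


chi2 = sum((O-E)^2/E), E = total/4
total = 184, E = 184/4 = 46
(22 - 46)^2 / 46 = 576 / 46 = 288/23 ≈ 12.521739
(75 - 46)^2 / 46 = 841 / 46 = 841/46 ≈ 18.282609
(43 - 46)^2 / 46 = 9 / 46 = 9/46 ≈ 0.195652
(44 - 46)^2 / 46 = 4 / 46 = 2/23 ≈ 0.086957
chi2 = 715/23 ≈ 31.086957

31.0870


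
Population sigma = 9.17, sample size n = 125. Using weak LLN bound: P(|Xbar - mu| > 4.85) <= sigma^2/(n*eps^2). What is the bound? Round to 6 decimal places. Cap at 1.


bound = min(1, sigma^2/(n*eps^2))
sigma^2 = 9.17^2 = 84.0889
n*eps^2 = 125 * 4.85^2 = 125 * 23.5225 = 2940.3125
sigma^2/(n*eps^2) = 84.0889 / 2940.3125 ≈ 0.02859863

0.028599


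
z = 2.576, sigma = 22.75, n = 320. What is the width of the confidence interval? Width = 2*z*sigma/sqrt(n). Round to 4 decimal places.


width = 2*z*sigma/sqrt(n)
2*z*sigma = 2 * 2.576 * 22.75 = 117.208
sqrt(320) ≈ 17.888544
width = 117.208 / 17.888544 ≈ 6.552126

6.5521


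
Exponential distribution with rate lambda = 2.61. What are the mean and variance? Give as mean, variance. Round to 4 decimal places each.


mean = 1/lam, var = 1/lam^2
mean = 1 / 2.61 = 100/261 ≈ 0.383142
lam^2 = 2.61^2 = 6.8121
var = 1 / 6.8121 ≈ 0.146798

0.3831, 0.1468


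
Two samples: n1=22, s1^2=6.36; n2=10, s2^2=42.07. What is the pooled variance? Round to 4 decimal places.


sp^2 = ((n1-1)*s1^2 + (n2-1)*s2^2)/(n1+n2-2)
(n1-1)*s1^2 = 21 * 6.36 = 133.56
(n2-1)*s2^2 = 9 * 42.07 = 378.63
numerator = 133.56 + 378.63 = 512.19
n1+n2-2 = 30
sp^2 = 512.19 / 30 = 17.073

17.0730


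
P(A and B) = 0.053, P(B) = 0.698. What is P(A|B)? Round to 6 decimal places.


P(A|B) = P(A and B) / P(B) = 0.053 / 0.698 = 53/698 ≈ 0.07593123

0.075931


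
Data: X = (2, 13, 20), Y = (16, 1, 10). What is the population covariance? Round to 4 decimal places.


Cov = (1/n)*sum((xi-xbar)(yi-ybar))
n = 3, xbar = 35/3 ≈ 11.666667, ybar = 27/3 = 9
sum((xi-xbar)(yi-ybar)) = -70
Cov = -70 / 3 = -70/3 ≈ -23.333333

-23.3333


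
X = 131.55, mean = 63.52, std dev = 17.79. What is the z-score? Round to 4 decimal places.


z = (X - mu) / sigma
X - mu = 131.55 - 63.52 = 68.03
z = 68.03 / 17.79 = 6803/1779 ≈ 3.824058

3.8241


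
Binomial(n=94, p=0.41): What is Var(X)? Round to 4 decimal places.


Var = n*p*(1-p) = 94 * 0.41 * 0.59 = 22.7386

22.7386


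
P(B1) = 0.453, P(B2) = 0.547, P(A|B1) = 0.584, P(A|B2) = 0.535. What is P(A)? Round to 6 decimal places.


P(A) = P(A|B1)*P(B1) + P(A|B2)*P(B2)
P(A|B1)*P(B1) = 0.584 * 0.453 = 0.264552
P(A|B2)*P(B2) = 0.535 * 0.547 = 0.292645
P(A) = 0.264552 + 0.292645 = 0.557197

0.557197


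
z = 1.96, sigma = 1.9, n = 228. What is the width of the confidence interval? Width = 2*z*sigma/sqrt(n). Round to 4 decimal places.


width = 2*z*sigma/sqrt(n)
2*z*sigma = 2 * 1.96 * 1.9 = 7.448
sqrt(228) ≈ 15.099669
width = 7.448 / 15.099669 ≈ 0.493256

0.4933


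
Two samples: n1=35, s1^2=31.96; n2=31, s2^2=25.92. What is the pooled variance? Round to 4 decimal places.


sp^2 = ((n1-1)*s1^2 + (n2-1)*s2^2)/(n1+n2-2)
(n1-1)*s1^2 = 34 * 31.96 = 1086.64
(n2-1)*s2^2 = 30 * 25.92 = 777.6
numerator = 1086.64 + 777.6 = 1864.24
n1+n2-2 = 64
sp^2 = 1864.24 / 64 = 29.12875

29.1288


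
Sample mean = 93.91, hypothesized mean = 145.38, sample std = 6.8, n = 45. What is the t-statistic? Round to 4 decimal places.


t = (xbar - mu0) / (s/sqrt(n))
xbar - mu0 = 93.91 - 145.38 = -51.47
sqrt(45) ≈ 6.70820393
s/sqrt(n) = 6.8 / 6.70820393 ≈ 1.01368415
t = -51.47 / 1.01368415 ≈ -50.775185

-50.7752


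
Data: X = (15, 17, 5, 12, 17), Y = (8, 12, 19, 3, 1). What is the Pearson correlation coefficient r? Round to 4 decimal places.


r = sum((xi-xbar)(yi-ybar)) / sqrt(sum((xi-xbar)^2) * sum((yi-ybar)^2))
n = 5, xbar = 66/5 = 13.2, ybar = 43/5 = 8.6
Sxy = sum((xi-xbar)(yi-ybar)) = -95.6
Sxx = sum((xi-xbar)^2) = 100.8
Syy = sum((yi-ybar)^2) = 209.2
sqrt(Sxx*Syy) ≈ 145.214875
r = Sxy / sqrt(Sxx*Syy) = -95.6 / 145.214875 ≈ -0.658335

-0.6583


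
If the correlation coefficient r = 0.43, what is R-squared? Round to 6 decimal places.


R^2 = r^2 = (0.43)^2 = 0.1849

0.184900


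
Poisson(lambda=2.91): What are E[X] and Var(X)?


E[X] = Var(X) = lambda = 2.91

2.91, 2.91


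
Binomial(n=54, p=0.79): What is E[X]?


E[X] = n*p = 54 * 0.79 = 42.66

42.66


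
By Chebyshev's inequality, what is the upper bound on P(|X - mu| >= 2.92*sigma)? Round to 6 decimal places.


P <= 1/k^2
k^2 = 2.92^2 = 8.5264
1/k^2 = 1 / 8.5264 = 625/5329 ≈ 0.11728279

0.117283


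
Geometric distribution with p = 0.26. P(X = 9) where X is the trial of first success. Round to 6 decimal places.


P = (1-p)^(k-1) * p
(1-p)^(k-1) = 0.74^8 ≈ 0.08991947
P = 0.08991947 * 0.26 ≈ 0.02337906

0.023379


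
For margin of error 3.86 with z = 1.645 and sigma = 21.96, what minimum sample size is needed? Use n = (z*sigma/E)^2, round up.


z*sigma/E = 1.645 * 21.96 / 3.86 ≈ 9.358601
(z*sigma/E)^2 ≈ 87.583413
round up: n = 88

88
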